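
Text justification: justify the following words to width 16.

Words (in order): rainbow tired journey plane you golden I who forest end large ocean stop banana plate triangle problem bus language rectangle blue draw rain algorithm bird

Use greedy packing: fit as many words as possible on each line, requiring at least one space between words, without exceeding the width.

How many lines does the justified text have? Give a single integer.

Answer: 11

Derivation:
Line 1: ['rainbow', 'tired'] (min_width=13, slack=3)
Line 2: ['journey', 'plane'] (min_width=13, slack=3)
Line 3: ['you', 'golden', 'I', 'who'] (min_width=16, slack=0)
Line 4: ['forest', 'end', 'large'] (min_width=16, slack=0)
Line 5: ['ocean', 'stop'] (min_width=10, slack=6)
Line 6: ['banana', 'plate'] (min_width=12, slack=4)
Line 7: ['triangle', 'problem'] (min_width=16, slack=0)
Line 8: ['bus', 'language'] (min_width=12, slack=4)
Line 9: ['rectangle', 'blue'] (min_width=14, slack=2)
Line 10: ['draw', 'rain'] (min_width=9, slack=7)
Line 11: ['algorithm', 'bird'] (min_width=14, slack=2)
Total lines: 11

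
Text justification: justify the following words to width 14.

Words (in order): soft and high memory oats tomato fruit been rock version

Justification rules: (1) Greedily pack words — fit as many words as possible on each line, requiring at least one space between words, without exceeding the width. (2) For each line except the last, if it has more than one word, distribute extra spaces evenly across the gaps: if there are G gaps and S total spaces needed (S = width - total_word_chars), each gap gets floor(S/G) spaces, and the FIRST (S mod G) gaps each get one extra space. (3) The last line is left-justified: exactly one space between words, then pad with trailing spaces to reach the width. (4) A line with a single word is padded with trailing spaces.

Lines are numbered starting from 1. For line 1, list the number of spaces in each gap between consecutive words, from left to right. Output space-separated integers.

Answer: 2 1

Derivation:
Line 1: ['soft', 'and', 'high'] (min_width=13, slack=1)
Line 2: ['memory', 'oats'] (min_width=11, slack=3)
Line 3: ['tomato', 'fruit'] (min_width=12, slack=2)
Line 4: ['been', 'rock'] (min_width=9, slack=5)
Line 5: ['version'] (min_width=7, slack=7)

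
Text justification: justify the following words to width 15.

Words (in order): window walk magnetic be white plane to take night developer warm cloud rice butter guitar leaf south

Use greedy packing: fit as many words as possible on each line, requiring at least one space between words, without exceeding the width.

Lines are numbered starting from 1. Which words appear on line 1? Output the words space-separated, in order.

Line 1: ['window', 'walk'] (min_width=11, slack=4)
Line 2: ['magnetic', 'be'] (min_width=11, slack=4)
Line 3: ['white', 'plane', 'to'] (min_width=14, slack=1)
Line 4: ['take', 'night'] (min_width=10, slack=5)
Line 5: ['developer', 'warm'] (min_width=14, slack=1)
Line 6: ['cloud', 'rice'] (min_width=10, slack=5)
Line 7: ['butter', 'guitar'] (min_width=13, slack=2)
Line 8: ['leaf', 'south'] (min_width=10, slack=5)

Answer: window walk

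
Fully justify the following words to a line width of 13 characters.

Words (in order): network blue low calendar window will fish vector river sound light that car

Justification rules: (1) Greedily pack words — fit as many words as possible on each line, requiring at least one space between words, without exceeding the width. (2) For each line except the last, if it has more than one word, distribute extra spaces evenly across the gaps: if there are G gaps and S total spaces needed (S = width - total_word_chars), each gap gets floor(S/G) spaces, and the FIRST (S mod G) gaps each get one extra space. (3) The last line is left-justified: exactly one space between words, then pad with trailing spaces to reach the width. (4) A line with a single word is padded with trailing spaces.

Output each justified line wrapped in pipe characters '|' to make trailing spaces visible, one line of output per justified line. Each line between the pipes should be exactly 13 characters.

Line 1: ['network', 'blue'] (min_width=12, slack=1)
Line 2: ['low', 'calendar'] (min_width=12, slack=1)
Line 3: ['window', 'will'] (min_width=11, slack=2)
Line 4: ['fish', 'vector'] (min_width=11, slack=2)
Line 5: ['river', 'sound'] (min_width=11, slack=2)
Line 6: ['light', 'that'] (min_width=10, slack=3)
Line 7: ['car'] (min_width=3, slack=10)

Answer: |network  blue|
|low  calendar|
|window   will|
|fish   vector|
|river   sound|
|light    that|
|car          |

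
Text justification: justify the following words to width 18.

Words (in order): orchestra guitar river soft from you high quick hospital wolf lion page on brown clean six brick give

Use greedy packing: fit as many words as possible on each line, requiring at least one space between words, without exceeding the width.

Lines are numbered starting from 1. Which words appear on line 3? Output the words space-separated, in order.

Answer: you high quick

Derivation:
Line 1: ['orchestra', 'guitar'] (min_width=16, slack=2)
Line 2: ['river', 'soft', 'from'] (min_width=15, slack=3)
Line 3: ['you', 'high', 'quick'] (min_width=14, slack=4)
Line 4: ['hospital', 'wolf', 'lion'] (min_width=18, slack=0)
Line 5: ['page', 'on', 'brown'] (min_width=13, slack=5)
Line 6: ['clean', 'six', 'brick'] (min_width=15, slack=3)
Line 7: ['give'] (min_width=4, slack=14)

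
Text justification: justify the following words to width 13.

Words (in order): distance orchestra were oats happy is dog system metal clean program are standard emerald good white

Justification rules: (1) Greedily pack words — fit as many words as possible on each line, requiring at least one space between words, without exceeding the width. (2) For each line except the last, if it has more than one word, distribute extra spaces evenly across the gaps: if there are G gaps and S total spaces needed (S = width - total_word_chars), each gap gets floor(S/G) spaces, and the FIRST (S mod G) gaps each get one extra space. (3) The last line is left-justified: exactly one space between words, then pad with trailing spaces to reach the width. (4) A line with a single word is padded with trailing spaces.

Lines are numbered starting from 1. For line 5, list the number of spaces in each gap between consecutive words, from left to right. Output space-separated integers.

Line 1: ['distance'] (min_width=8, slack=5)
Line 2: ['orchestra'] (min_width=9, slack=4)
Line 3: ['were', 'oats'] (min_width=9, slack=4)
Line 4: ['happy', 'is', 'dog'] (min_width=12, slack=1)
Line 5: ['system', 'metal'] (min_width=12, slack=1)
Line 6: ['clean', 'program'] (min_width=13, slack=0)
Line 7: ['are', 'standard'] (min_width=12, slack=1)
Line 8: ['emerald', 'good'] (min_width=12, slack=1)
Line 9: ['white'] (min_width=5, slack=8)

Answer: 2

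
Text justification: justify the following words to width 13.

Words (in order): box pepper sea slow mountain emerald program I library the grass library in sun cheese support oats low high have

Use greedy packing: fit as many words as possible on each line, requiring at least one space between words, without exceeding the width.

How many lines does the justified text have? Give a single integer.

Line 1: ['box', 'pepper'] (min_width=10, slack=3)
Line 2: ['sea', 'slow'] (min_width=8, slack=5)
Line 3: ['mountain'] (min_width=8, slack=5)
Line 4: ['emerald'] (min_width=7, slack=6)
Line 5: ['program', 'I'] (min_width=9, slack=4)
Line 6: ['library', 'the'] (min_width=11, slack=2)
Line 7: ['grass', 'library'] (min_width=13, slack=0)
Line 8: ['in', 'sun', 'cheese'] (min_width=13, slack=0)
Line 9: ['support', 'oats'] (min_width=12, slack=1)
Line 10: ['low', 'high', 'have'] (min_width=13, slack=0)
Total lines: 10

Answer: 10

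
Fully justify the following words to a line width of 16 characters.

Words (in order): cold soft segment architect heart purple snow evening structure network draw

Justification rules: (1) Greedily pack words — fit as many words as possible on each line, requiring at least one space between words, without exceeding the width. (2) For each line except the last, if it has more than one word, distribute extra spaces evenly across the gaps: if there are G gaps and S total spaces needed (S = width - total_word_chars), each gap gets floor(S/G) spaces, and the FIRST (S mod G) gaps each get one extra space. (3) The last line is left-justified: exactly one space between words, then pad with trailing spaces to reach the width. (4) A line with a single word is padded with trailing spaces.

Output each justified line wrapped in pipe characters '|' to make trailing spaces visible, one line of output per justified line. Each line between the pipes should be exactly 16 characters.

Answer: |cold        soft|
|segment         |
|architect  heart|
|purple      snow|
|evening         |
|structure       |
|network draw    |

Derivation:
Line 1: ['cold', 'soft'] (min_width=9, slack=7)
Line 2: ['segment'] (min_width=7, slack=9)
Line 3: ['architect', 'heart'] (min_width=15, slack=1)
Line 4: ['purple', 'snow'] (min_width=11, slack=5)
Line 5: ['evening'] (min_width=7, slack=9)
Line 6: ['structure'] (min_width=9, slack=7)
Line 7: ['network', 'draw'] (min_width=12, slack=4)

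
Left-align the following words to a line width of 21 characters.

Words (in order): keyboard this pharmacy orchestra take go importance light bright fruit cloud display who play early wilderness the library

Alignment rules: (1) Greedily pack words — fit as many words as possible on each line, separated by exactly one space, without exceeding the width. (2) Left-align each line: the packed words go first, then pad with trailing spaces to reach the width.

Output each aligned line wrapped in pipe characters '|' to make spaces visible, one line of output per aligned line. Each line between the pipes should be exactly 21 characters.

Answer: |keyboard this        |
|pharmacy orchestra   |
|take go importance   |
|light bright fruit   |
|cloud display who    |
|play early wilderness|
|the library          |

Derivation:
Line 1: ['keyboard', 'this'] (min_width=13, slack=8)
Line 2: ['pharmacy', 'orchestra'] (min_width=18, slack=3)
Line 3: ['take', 'go', 'importance'] (min_width=18, slack=3)
Line 4: ['light', 'bright', 'fruit'] (min_width=18, slack=3)
Line 5: ['cloud', 'display', 'who'] (min_width=17, slack=4)
Line 6: ['play', 'early', 'wilderness'] (min_width=21, slack=0)
Line 7: ['the', 'library'] (min_width=11, slack=10)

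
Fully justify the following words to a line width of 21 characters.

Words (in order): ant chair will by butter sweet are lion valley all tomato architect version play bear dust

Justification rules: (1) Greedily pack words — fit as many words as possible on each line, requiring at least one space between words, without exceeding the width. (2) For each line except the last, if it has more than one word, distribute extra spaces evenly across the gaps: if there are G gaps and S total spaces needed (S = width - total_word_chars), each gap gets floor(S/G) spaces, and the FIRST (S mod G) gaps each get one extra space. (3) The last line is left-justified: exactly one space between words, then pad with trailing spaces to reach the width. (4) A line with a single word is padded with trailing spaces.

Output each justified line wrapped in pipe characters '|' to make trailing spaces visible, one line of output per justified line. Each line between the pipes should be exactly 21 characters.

Answer: |ant   chair  will  by|
|butter sweet are lion|
|valley   all   tomato|
|architect     version|
|play bear dust       |

Derivation:
Line 1: ['ant', 'chair', 'will', 'by'] (min_width=17, slack=4)
Line 2: ['butter', 'sweet', 'are', 'lion'] (min_width=21, slack=0)
Line 3: ['valley', 'all', 'tomato'] (min_width=17, slack=4)
Line 4: ['architect', 'version'] (min_width=17, slack=4)
Line 5: ['play', 'bear', 'dust'] (min_width=14, slack=7)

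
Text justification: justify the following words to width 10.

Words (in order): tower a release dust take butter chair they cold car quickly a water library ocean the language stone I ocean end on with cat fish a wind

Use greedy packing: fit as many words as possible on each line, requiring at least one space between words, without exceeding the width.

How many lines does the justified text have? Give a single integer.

Line 1: ['tower', 'a'] (min_width=7, slack=3)
Line 2: ['release'] (min_width=7, slack=3)
Line 3: ['dust', 'take'] (min_width=9, slack=1)
Line 4: ['butter'] (min_width=6, slack=4)
Line 5: ['chair', 'they'] (min_width=10, slack=0)
Line 6: ['cold', 'car'] (min_width=8, slack=2)
Line 7: ['quickly', 'a'] (min_width=9, slack=1)
Line 8: ['water'] (min_width=5, slack=5)
Line 9: ['library'] (min_width=7, slack=3)
Line 10: ['ocean', 'the'] (min_width=9, slack=1)
Line 11: ['language'] (min_width=8, slack=2)
Line 12: ['stone', 'I'] (min_width=7, slack=3)
Line 13: ['ocean', 'end'] (min_width=9, slack=1)
Line 14: ['on', 'with'] (min_width=7, slack=3)
Line 15: ['cat', 'fish', 'a'] (min_width=10, slack=0)
Line 16: ['wind'] (min_width=4, slack=6)
Total lines: 16

Answer: 16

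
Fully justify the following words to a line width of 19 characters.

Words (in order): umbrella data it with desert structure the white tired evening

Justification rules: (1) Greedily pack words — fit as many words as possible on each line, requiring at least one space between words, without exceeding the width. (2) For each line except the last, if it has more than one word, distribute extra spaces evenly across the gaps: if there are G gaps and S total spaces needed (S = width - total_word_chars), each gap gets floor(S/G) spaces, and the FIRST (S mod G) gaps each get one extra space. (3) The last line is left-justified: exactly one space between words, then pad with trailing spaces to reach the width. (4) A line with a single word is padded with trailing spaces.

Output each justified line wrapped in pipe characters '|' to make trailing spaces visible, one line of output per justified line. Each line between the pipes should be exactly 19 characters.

Line 1: ['umbrella', 'data', 'it'] (min_width=16, slack=3)
Line 2: ['with', 'desert'] (min_width=11, slack=8)
Line 3: ['structure', 'the', 'white'] (min_width=19, slack=0)
Line 4: ['tired', 'evening'] (min_width=13, slack=6)

Answer: |umbrella   data  it|
|with         desert|
|structure the white|
|tired evening      |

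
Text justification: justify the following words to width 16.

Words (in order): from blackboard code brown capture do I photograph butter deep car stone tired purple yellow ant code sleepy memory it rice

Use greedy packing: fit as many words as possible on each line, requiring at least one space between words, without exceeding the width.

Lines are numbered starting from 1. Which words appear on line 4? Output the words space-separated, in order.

Answer: photograph

Derivation:
Line 1: ['from', 'blackboard'] (min_width=15, slack=1)
Line 2: ['code', 'brown'] (min_width=10, slack=6)
Line 3: ['capture', 'do', 'I'] (min_width=12, slack=4)
Line 4: ['photograph'] (min_width=10, slack=6)
Line 5: ['butter', 'deep', 'car'] (min_width=15, slack=1)
Line 6: ['stone', 'tired'] (min_width=11, slack=5)
Line 7: ['purple', 'yellow'] (min_width=13, slack=3)
Line 8: ['ant', 'code', 'sleepy'] (min_width=15, slack=1)
Line 9: ['memory', 'it', 'rice'] (min_width=14, slack=2)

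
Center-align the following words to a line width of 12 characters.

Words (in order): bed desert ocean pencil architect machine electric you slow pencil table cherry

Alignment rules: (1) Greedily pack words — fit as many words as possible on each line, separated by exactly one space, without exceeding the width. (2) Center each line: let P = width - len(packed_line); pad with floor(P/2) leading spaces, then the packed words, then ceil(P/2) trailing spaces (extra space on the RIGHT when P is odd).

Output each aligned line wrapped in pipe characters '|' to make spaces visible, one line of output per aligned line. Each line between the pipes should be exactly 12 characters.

Answer: | bed desert |
|ocean pencil|
| architect  |
|  machine   |
|electric you|
|slow pencil |
|table cherry|

Derivation:
Line 1: ['bed', 'desert'] (min_width=10, slack=2)
Line 2: ['ocean', 'pencil'] (min_width=12, slack=0)
Line 3: ['architect'] (min_width=9, slack=3)
Line 4: ['machine'] (min_width=7, slack=5)
Line 5: ['electric', 'you'] (min_width=12, slack=0)
Line 6: ['slow', 'pencil'] (min_width=11, slack=1)
Line 7: ['table', 'cherry'] (min_width=12, slack=0)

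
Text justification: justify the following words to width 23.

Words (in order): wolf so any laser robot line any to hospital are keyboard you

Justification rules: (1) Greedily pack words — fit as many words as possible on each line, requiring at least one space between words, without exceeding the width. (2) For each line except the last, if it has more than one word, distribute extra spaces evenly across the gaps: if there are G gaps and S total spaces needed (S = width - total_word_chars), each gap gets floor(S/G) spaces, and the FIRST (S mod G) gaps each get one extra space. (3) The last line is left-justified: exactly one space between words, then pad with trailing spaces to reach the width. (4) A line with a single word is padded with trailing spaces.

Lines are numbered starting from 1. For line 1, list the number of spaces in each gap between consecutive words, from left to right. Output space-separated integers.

Line 1: ['wolf', 'so', 'any', 'laser', 'robot'] (min_width=23, slack=0)
Line 2: ['line', 'any', 'to', 'hospital'] (min_width=20, slack=3)
Line 3: ['are', 'keyboard', 'you'] (min_width=16, slack=7)

Answer: 1 1 1 1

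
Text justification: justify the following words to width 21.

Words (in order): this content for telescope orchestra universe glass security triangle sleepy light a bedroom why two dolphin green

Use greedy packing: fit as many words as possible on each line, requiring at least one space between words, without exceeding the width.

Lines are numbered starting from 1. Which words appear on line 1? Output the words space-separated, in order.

Answer: this content for

Derivation:
Line 1: ['this', 'content', 'for'] (min_width=16, slack=5)
Line 2: ['telescope', 'orchestra'] (min_width=19, slack=2)
Line 3: ['universe', 'glass'] (min_width=14, slack=7)
Line 4: ['security', 'triangle'] (min_width=17, slack=4)
Line 5: ['sleepy', 'light', 'a'] (min_width=14, slack=7)
Line 6: ['bedroom', 'why', 'two'] (min_width=15, slack=6)
Line 7: ['dolphin', 'green'] (min_width=13, slack=8)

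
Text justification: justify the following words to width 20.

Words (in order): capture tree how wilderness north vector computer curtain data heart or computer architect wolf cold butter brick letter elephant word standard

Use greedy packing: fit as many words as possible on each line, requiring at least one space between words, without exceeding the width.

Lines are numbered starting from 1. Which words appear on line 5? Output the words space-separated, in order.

Answer: or computer

Derivation:
Line 1: ['capture', 'tree', 'how'] (min_width=16, slack=4)
Line 2: ['wilderness', 'north'] (min_width=16, slack=4)
Line 3: ['vector', 'computer'] (min_width=15, slack=5)
Line 4: ['curtain', 'data', 'heart'] (min_width=18, slack=2)
Line 5: ['or', 'computer'] (min_width=11, slack=9)
Line 6: ['architect', 'wolf', 'cold'] (min_width=19, slack=1)
Line 7: ['butter', 'brick', 'letter'] (min_width=19, slack=1)
Line 8: ['elephant', 'word'] (min_width=13, slack=7)
Line 9: ['standard'] (min_width=8, slack=12)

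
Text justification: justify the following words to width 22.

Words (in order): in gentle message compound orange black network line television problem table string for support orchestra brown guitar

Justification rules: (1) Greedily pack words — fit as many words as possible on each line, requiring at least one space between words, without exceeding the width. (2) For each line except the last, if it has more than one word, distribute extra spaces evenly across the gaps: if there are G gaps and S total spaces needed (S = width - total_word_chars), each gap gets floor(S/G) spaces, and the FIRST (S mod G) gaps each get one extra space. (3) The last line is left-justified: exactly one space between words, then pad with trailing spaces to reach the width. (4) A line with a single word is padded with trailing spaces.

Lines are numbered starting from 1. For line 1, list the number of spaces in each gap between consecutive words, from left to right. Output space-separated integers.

Answer: 4 3

Derivation:
Line 1: ['in', 'gentle', 'message'] (min_width=17, slack=5)
Line 2: ['compound', 'orange', 'black'] (min_width=21, slack=1)
Line 3: ['network', 'line'] (min_width=12, slack=10)
Line 4: ['television', 'problem'] (min_width=18, slack=4)
Line 5: ['table', 'string', 'for'] (min_width=16, slack=6)
Line 6: ['support', 'orchestra'] (min_width=17, slack=5)
Line 7: ['brown', 'guitar'] (min_width=12, slack=10)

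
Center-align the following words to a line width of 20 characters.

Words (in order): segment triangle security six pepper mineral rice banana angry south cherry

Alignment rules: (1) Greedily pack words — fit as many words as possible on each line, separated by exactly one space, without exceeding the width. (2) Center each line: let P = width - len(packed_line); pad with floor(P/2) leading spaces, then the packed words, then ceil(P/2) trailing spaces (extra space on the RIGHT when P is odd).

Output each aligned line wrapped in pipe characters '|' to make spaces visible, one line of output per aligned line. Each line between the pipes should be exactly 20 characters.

Line 1: ['segment', 'triangle'] (min_width=16, slack=4)
Line 2: ['security', 'six', 'pepper'] (min_width=19, slack=1)
Line 3: ['mineral', 'rice', 'banana'] (min_width=19, slack=1)
Line 4: ['angry', 'south', 'cherry'] (min_width=18, slack=2)

Answer: |  segment triangle  |
|security six pepper |
|mineral rice banana |
| angry south cherry |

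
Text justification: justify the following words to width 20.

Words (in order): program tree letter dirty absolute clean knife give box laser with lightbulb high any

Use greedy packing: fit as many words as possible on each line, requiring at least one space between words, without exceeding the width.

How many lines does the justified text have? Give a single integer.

Answer: 5

Derivation:
Line 1: ['program', 'tree', 'letter'] (min_width=19, slack=1)
Line 2: ['dirty', 'absolute', 'clean'] (min_width=20, slack=0)
Line 3: ['knife', 'give', 'box', 'laser'] (min_width=20, slack=0)
Line 4: ['with', 'lightbulb', 'high'] (min_width=19, slack=1)
Line 5: ['any'] (min_width=3, slack=17)
Total lines: 5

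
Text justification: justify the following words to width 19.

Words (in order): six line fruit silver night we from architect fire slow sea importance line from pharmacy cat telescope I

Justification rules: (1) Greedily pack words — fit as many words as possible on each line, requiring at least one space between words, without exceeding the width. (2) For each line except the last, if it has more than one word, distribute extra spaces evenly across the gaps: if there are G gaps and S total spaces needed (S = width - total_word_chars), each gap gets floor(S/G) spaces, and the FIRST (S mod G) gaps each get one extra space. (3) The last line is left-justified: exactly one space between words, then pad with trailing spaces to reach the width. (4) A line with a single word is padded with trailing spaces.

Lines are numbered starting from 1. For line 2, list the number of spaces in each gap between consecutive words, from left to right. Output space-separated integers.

Line 1: ['six', 'line', 'fruit'] (min_width=14, slack=5)
Line 2: ['silver', 'night', 'we'] (min_width=15, slack=4)
Line 3: ['from', 'architect', 'fire'] (min_width=19, slack=0)
Line 4: ['slow', 'sea', 'importance'] (min_width=19, slack=0)
Line 5: ['line', 'from', 'pharmacy'] (min_width=18, slack=1)
Line 6: ['cat', 'telescope', 'I'] (min_width=15, slack=4)

Answer: 3 3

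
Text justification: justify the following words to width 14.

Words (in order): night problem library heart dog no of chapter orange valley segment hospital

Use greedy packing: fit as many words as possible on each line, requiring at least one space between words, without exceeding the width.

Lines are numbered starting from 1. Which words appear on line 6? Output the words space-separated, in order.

Answer: hospital

Derivation:
Line 1: ['night', 'problem'] (min_width=13, slack=1)
Line 2: ['library', 'heart'] (min_width=13, slack=1)
Line 3: ['dog', 'no', 'of'] (min_width=9, slack=5)
Line 4: ['chapter', 'orange'] (min_width=14, slack=0)
Line 5: ['valley', 'segment'] (min_width=14, slack=0)
Line 6: ['hospital'] (min_width=8, slack=6)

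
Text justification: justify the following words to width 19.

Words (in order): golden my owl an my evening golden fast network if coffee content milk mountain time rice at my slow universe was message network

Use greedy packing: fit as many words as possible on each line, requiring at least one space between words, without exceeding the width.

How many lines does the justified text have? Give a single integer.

Answer: 7

Derivation:
Line 1: ['golden', 'my', 'owl', 'an', 'my'] (min_width=19, slack=0)
Line 2: ['evening', 'golden', 'fast'] (min_width=19, slack=0)
Line 3: ['network', 'if', 'coffee'] (min_width=17, slack=2)
Line 4: ['content', 'milk'] (min_width=12, slack=7)
Line 5: ['mountain', 'time', 'rice'] (min_width=18, slack=1)
Line 6: ['at', 'my', 'slow', 'universe'] (min_width=19, slack=0)
Line 7: ['was', 'message', 'network'] (min_width=19, slack=0)
Total lines: 7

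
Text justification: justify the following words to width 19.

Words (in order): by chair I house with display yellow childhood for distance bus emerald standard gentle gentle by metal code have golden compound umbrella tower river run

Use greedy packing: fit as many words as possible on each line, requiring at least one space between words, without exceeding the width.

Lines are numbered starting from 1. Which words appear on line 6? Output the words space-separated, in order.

Line 1: ['by', 'chair', 'I', 'house'] (min_width=16, slack=3)
Line 2: ['with', 'display', 'yellow'] (min_width=19, slack=0)
Line 3: ['childhood', 'for'] (min_width=13, slack=6)
Line 4: ['distance', 'bus'] (min_width=12, slack=7)
Line 5: ['emerald', 'standard'] (min_width=16, slack=3)
Line 6: ['gentle', 'gentle', 'by'] (min_width=16, slack=3)
Line 7: ['metal', 'code', 'have'] (min_width=15, slack=4)
Line 8: ['golden', 'compound'] (min_width=15, slack=4)
Line 9: ['umbrella', 'tower'] (min_width=14, slack=5)
Line 10: ['river', 'run'] (min_width=9, slack=10)

Answer: gentle gentle by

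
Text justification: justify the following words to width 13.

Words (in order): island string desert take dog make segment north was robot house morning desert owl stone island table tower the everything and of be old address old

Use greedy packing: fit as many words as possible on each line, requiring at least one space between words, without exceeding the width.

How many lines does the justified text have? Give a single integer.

Line 1: ['island', 'string'] (min_width=13, slack=0)
Line 2: ['desert', 'take'] (min_width=11, slack=2)
Line 3: ['dog', 'make'] (min_width=8, slack=5)
Line 4: ['segment', 'north'] (min_width=13, slack=0)
Line 5: ['was', 'robot'] (min_width=9, slack=4)
Line 6: ['house', 'morning'] (min_width=13, slack=0)
Line 7: ['desert', 'owl'] (min_width=10, slack=3)
Line 8: ['stone', 'island'] (min_width=12, slack=1)
Line 9: ['table', 'tower'] (min_width=11, slack=2)
Line 10: ['the'] (min_width=3, slack=10)
Line 11: ['everything'] (min_width=10, slack=3)
Line 12: ['and', 'of', 'be', 'old'] (min_width=13, slack=0)
Line 13: ['address', 'old'] (min_width=11, slack=2)
Total lines: 13

Answer: 13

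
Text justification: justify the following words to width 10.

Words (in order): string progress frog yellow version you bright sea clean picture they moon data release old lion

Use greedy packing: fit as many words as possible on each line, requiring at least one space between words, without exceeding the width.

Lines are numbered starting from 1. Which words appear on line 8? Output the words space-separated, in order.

Line 1: ['string'] (min_width=6, slack=4)
Line 2: ['progress'] (min_width=8, slack=2)
Line 3: ['frog'] (min_width=4, slack=6)
Line 4: ['yellow'] (min_width=6, slack=4)
Line 5: ['version'] (min_width=7, slack=3)
Line 6: ['you', 'bright'] (min_width=10, slack=0)
Line 7: ['sea', 'clean'] (min_width=9, slack=1)
Line 8: ['picture'] (min_width=7, slack=3)
Line 9: ['they', 'moon'] (min_width=9, slack=1)
Line 10: ['data'] (min_width=4, slack=6)
Line 11: ['release'] (min_width=7, slack=3)
Line 12: ['old', 'lion'] (min_width=8, slack=2)

Answer: picture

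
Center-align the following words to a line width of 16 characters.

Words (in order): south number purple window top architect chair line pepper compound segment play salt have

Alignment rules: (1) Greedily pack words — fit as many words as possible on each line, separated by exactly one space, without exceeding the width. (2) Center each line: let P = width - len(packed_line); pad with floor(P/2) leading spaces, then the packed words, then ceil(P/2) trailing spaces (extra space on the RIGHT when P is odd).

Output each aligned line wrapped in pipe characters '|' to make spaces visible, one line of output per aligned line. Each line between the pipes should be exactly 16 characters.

Line 1: ['south', 'number'] (min_width=12, slack=4)
Line 2: ['purple', 'window'] (min_width=13, slack=3)
Line 3: ['top', 'architect'] (min_width=13, slack=3)
Line 4: ['chair', 'line'] (min_width=10, slack=6)
Line 5: ['pepper', 'compound'] (min_width=15, slack=1)
Line 6: ['segment', 'play'] (min_width=12, slack=4)
Line 7: ['salt', 'have'] (min_width=9, slack=7)

Answer: |  south number  |
| purple window  |
| top architect  |
|   chair line   |
|pepper compound |
|  segment play  |
|   salt have    |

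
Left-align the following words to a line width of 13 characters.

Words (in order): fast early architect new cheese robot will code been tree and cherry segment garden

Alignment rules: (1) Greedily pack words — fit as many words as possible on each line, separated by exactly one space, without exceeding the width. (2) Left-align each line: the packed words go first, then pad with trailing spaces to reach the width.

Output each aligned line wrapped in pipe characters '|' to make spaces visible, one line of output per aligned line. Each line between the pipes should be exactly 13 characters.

Answer: |fast early   |
|architect new|
|cheese robot |
|will code    |
|been tree and|
|cherry       |
|segment      |
|garden       |

Derivation:
Line 1: ['fast', 'early'] (min_width=10, slack=3)
Line 2: ['architect', 'new'] (min_width=13, slack=0)
Line 3: ['cheese', 'robot'] (min_width=12, slack=1)
Line 4: ['will', 'code'] (min_width=9, slack=4)
Line 5: ['been', 'tree', 'and'] (min_width=13, slack=0)
Line 6: ['cherry'] (min_width=6, slack=7)
Line 7: ['segment'] (min_width=7, slack=6)
Line 8: ['garden'] (min_width=6, slack=7)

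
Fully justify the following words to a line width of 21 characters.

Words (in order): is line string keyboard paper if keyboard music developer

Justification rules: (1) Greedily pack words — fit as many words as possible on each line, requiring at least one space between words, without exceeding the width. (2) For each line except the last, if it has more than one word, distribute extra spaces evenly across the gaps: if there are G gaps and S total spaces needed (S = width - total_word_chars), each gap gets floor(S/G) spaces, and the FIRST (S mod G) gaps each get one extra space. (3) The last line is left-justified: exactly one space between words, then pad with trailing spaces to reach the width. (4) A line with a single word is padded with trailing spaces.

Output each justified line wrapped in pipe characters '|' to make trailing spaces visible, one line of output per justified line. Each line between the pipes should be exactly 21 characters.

Line 1: ['is', 'line', 'string'] (min_width=14, slack=7)
Line 2: ['keyboard', 'paper', 'if'] (min_width=17, slack=4)
Line 3: ['keyboard', 'music'] (min_width=14, slack=7)
Line 4: ['developer'] (min_width=9, slack=12)

Answer: |is     line    string|
|keyboard   paper   if|
|keyboard        music|
|developer            |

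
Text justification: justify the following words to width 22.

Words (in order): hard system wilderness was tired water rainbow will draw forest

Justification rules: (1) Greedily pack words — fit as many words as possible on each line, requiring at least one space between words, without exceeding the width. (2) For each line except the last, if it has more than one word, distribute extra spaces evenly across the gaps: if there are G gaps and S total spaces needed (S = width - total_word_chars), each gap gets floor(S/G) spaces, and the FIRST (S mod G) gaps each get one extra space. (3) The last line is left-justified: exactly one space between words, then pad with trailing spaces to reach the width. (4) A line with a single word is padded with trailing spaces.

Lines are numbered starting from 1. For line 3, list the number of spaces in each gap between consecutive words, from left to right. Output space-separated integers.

Line 1: ['hard', 'system', 'wilderness'] (min_width=22, slack=0)
Line 2: ['was', 'tired', 'water'] (min_width=15, slack=7)
Line 3: ['rainbow', 'will', 'draw'] (min_width=17, slack=5)
Line 4: ['forest'] (min_width=6, slack=16)

Answer: 4 3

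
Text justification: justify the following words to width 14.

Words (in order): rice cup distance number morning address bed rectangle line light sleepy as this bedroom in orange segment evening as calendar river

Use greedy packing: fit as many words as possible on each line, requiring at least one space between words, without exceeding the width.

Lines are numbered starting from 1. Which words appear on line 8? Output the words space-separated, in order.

Line 1: ['rice', 'cup'] (min_width=8, slack=6)
Line 2: ['distance'] (min_width=8, slack=6)
Line 3: ['number', 'morning'] (min_width=14, slack=0)
Line 4: ['address', 'bed'] (min_width=11, slack=3)
Line 5: ['rectangle', 'line'] (min_width=14, slack=0)
Line 6: ['light', 'sleepy'] (min_width=12, slack=2)
Line 7: ['as', 'this'] (min_width=7, slack=7)
Line 8: ['bedroom', 'in'] (min_width=10, slack=4)
Line 9: ['orange', 'segment'] (min_width=14, slack=0)
Line 10: ['evening', 'as'] (min_width=10, slack=4)
Line 11: ['calendar', 'river'] (min_width=14, slack=0)

Answer: bedroom in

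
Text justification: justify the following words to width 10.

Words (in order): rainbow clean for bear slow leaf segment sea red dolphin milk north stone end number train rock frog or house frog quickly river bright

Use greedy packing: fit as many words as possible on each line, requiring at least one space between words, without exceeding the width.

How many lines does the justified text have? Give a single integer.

Answer: 16

Derivation:
Line 1: ['rainbow'] (min_width=7, slack=3)
Line 2: ['clean', 'for'] (min_width=9, slack=1)
Line 3: ['bear', 'slow'] (min_width=9, slack=1)
Line 4: ['leaf'] (min_width=4, slack=6)
Line 5: ['segment'] (min_width=7, slack=3)
Line 6: ['sea', 'red'] (min_width=7, slack=3)
Line 7: ['dolphin'] (min_width=7, slack=3)
Line 8: ['milk', 'north'] (min_width=10, slack=0)
Line 9: ['stone', 'end'] (min_width=9, slack=1)
Line 10: ['number'] (min_width=6, slack=4)
Line 11: ['train', 'rock'] (min_width=10, slack=0)
Line 12: ['frog', 'or'] (min_width=7, slack=3)
Line 13: ['house', 'frog'] (min_width=10, slack=0)
Line 14: ['quickly'] (min_width=7, slack=3)
Line 15: ['river'] (min_width=5, slack=5)
Line 16: ['bright'] (min_width=6, slack=4)
Total lines: 16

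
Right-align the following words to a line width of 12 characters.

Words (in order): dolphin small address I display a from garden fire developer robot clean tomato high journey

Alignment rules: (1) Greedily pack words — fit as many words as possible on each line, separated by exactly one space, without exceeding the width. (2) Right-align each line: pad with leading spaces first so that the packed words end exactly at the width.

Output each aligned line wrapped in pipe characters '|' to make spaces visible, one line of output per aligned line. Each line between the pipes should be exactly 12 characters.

Answer: |     dolphin|
|       small|
|   address I|
|   display a|
| from garden|
|        fire|
|   developer|
| robot clean|
| tomato high|
|     journey|

Derivation:
Line 1: ['dolphin'] (min_width=7, slack=5)
Line 2: ['small'] (min_width=5, slack=7)
Line 3: ['address', 'I'] (min_width=9, slack=3)
Line 4: ['display', 'a'] (min_width=9, slack=3)
Line 5: ['from', 'garden'] (min_width=11, slack=1)
Line 6: ['fire'] (min_width=4, slack=8)
Line 7: ['developer'] (min_width=9, slack=3)
Line 8: ['robot', 'clean'] (min_width=11, slack=1)
Line 9: ['tomato', 'high'] (min_width=11, slack=1)
Line 10: ['journey'] (min_width=7, slack=5)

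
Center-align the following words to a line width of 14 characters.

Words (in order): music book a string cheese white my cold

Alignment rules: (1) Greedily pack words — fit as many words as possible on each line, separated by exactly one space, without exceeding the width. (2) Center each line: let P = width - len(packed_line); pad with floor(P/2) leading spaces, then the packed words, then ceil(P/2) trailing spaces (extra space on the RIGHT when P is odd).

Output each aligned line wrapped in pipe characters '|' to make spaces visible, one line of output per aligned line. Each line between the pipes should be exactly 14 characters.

Line 1: ['music', 'book', 'a'] (min_width=12, slack=2)
Line 2: ['string', 'cheese'] (min_width=13, slack=1)
Line 3: ['white', 'my', 'cold'] (min_width=13, slack=1)

Answer: | music book a |
|string cheese |
|white my cold |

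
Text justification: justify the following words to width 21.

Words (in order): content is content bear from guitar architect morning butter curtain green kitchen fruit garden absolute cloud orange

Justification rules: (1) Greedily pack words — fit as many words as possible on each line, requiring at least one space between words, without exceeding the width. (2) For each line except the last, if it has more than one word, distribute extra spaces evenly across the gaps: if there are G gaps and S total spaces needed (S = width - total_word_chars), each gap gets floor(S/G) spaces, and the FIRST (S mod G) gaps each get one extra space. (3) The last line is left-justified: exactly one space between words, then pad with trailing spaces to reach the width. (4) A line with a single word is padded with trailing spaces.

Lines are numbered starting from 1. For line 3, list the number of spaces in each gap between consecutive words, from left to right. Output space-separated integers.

Answer: 5

Derivation:
Line 1: ['content', 'is', 'content'] (min_width=18, slack=3)
Line 2: ['bear', 'from', 'guitar'] (min_width=16, slack=5)
Line 3: ['architect', 'morning'] (min_width=17, slack=4)
Line 4: ['butter', 'curtain', 'green'] (min_width=20, slack=1)
Line 5: ['kitchen', 'fruit', 'garden'] (min_width=20, slack=1)
Line 6: ['absolute', 'cloud', 'orange'] (min_width=21, slack=0)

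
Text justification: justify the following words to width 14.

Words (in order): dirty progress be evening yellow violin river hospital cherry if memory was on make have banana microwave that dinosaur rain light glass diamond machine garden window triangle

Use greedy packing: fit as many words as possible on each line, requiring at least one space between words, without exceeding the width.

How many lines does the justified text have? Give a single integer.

Answer: 15

Derivation:
Line 1: ['dirty', 'progress'] (min_width=14, slack=0)
Line 2: ['be', 'evening'] (min_width=10, slack=4)
Line 3: ['yellow', 'violin'] (min_width=13, slack=1)
Line 4: ['river', 'hospital'] (min_width=14, slack=0)
Line 5: ['cherry', 'if'] (min_width=9, slack=5)
Line 6: ['memory', 'was', 'on'] (min_width=13, slack=1)
Line 7: ['make', 'have'] (min_width=9, slack=5)
Line 8: ['banana'] (min_width=6, slack=8)
Line 9: ['microwave', 'that'] (min_width=14, slack=0)
Line 10: ['dinosaur', 'rain'] (min_width=13, slack=1)
Line 11: ['light', 'glass'] (min_width=11, slack=3)
Line 12: ['diamond'] (min_width=7, slack=7)
Line 13: ['machine', 'garden'] (min_width=14, slack=0)
Line 14: ['window'] (min_width=6, slack=8)
Line 15: ['triangle'] (min_width=8, slack=6)
Total lines: 15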